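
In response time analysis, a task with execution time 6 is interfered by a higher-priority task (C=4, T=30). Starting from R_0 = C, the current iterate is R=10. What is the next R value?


R_next = C + ceil(R_prev / T_hp) * C_hp
ceil(10 / 30) = ceil(0.3333) = 1
Interference = 1 * 4 = 4
R_next = 6 + 4 = 10
R_next = R_prev, so the iteration has converged (response time = 10).

10


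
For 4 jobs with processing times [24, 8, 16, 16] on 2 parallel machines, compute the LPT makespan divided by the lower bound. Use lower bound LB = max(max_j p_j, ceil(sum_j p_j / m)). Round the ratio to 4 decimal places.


LPT order: [24, 16, 16, 8]
Machine loads after assignment: [32, 32]
LPT makespan = 32
Lower bound = max(max_job, ceil(total/2)) = max(24, 32) = 32
Ratio = 32 / 32 = 1.0

1.0


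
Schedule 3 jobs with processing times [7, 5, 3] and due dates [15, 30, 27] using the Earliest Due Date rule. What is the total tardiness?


Sort by due date (EDD order): [(7, 15), (3, 27), (5, 30)]
Compute completion times and tardiness:
  Job 1: p=7, d=15, C=7, tardiness=max(0,7-15)=0
  Job 2: p=3, d=27, C=10, tardiness=max(0,10-27)=0
  Job 3: p=5, d=30, C=15, tardiness=max(0,15-30)=0
Total tardiness = 0

0


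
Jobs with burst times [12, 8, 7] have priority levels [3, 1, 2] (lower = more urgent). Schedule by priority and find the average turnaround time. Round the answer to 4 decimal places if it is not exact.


Sort by priority (ascending = highest first):
Order: [(1, 8), (2, 7), (3, 12)]
Completion times:
  Priority 1, burst=8, C=8
  Priority 2, burst=7, C=15
  Priority 3, burst=12, C=27
Average turnaround = 50/3 = 16.6667

16.6667


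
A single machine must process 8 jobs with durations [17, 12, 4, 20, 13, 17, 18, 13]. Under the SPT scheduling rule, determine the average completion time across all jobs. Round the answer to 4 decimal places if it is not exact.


Sort jobs by processing time (SPT order): [4, 12, 13, 13, 17, 17, 18, 20]
Compute completion times sequentially:
  Job 1: processing = 4, completes at 4
  Job 2: processing = 12, completes at 16
  Job 3: processing = 13, completes at 29
  Job 4: processing = 13, completes at 42
  Job 5: processing = 17, completes at 59
  Job 6: processing = 17, completes at 76
  Job 7: processing = 18, completes at 94
  Job 8: processing = 20, completes at 114
Sum of completion times = 434
Average completion time = 434/8 = 54.25

54.25


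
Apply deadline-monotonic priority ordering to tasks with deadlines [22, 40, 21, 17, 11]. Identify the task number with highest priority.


Sort tasks by relative deadline (ascending):
  Task 5: deadline = 11
  Task 4: deadline = 17
  Task 3: deadline = 21
  Task 1: deadline = 22
  Task 2: deadline = 40
Priority order (highest first): [5, 4, 3, 1, 2]
Highest priority task = 5

5


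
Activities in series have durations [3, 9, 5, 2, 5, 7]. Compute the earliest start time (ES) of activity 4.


Activity 4 starts after activities 1 through 3 complete.
Predecessor durations: [3, 9, 5]
ES = 3 + 9 + 5 = 17

17


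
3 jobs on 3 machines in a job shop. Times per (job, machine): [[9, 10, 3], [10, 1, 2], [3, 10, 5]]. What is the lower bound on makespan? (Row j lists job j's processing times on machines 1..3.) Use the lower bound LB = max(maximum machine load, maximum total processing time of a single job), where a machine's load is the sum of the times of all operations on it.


Machine loads:
  Machine 1: 9 + 10 + 3 = 22
  Machine 2: 10 + 1 + 10 = 21
  Machine 3: 3 + 2 + 5 = 10
Max machine load = 22
Job totals:
  Job 1: 22
  Job 2: 13
  Job 3: 18
Max job total = 22
Lower bound = max(22, 22) = 22

22


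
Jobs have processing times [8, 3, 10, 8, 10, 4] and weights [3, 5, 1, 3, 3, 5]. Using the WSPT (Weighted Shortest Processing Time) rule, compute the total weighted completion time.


Compute p/w ratios and sort ascending (WSPT): [(3, 5), (4, 5), (8, 3), (8, 3), (10, 3), (10, 1)]
Compute weighted completion times:
  Job (p=3,w=5): C=3, w*C=5*3=15
  Job (p=4,w=5): C=7, w*C=5*7=35
  Job (p=8,w=3): C=15, w*C=3*15=45
  Job (p=8,w=3): C=23, w*C=3*23=69
  Job (p=10,w=3): C=33, w*C=3*33=99
  Job (p=10,w=1): C=43, w*C=1*43=43
Total weighted completion time = 306

306


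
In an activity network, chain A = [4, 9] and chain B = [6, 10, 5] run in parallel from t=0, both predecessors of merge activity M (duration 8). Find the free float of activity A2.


ES(A2) = sum of predecessors on chain A = 4
EF(A2) = ES + duration = 4 + 9 = 13
Successor of A2 is M. ES(M) = max(sum(A), sum(B)) = max(13, 21) = 21
Free float = ES(successor) - EF(current) = 21 - 13 = 8

8


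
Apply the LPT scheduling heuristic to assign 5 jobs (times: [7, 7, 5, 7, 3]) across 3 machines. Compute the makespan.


Sort jobs in decreasing order (LPT): [7, 7, 7, 5, 3]
Assign each job to the least loaded machine:
  Machine 1: jobs [7, 5], load = 12
  Machine 2: jobs [7, 3], load = 10
  Machine 3: jobs [7], load = 7
Makespan = max load = 12

12


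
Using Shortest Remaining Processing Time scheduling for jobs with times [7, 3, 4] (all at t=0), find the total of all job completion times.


Since all jobs arrive at t=0, SRPT equals SPT ordering.
SPT order: [3, 4, 7]
Completion times:
  Job 1: p=3, C=3
  Job 2: p=4, C=7
  Job 3: p=7, C=14
Total completion time = 3 + 7 + 14 = 24

24


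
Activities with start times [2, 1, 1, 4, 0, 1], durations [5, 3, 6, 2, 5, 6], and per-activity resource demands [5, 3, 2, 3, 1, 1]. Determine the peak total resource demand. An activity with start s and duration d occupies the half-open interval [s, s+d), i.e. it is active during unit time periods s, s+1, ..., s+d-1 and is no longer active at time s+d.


Each activity i is active on [start_i, start_i + duration_i).
Compute total resource usage per time slot:
  t=0: active resources = [1], total = 1
  t=1: active resources = [3, 2, 1, 1], total = 7
  t=2: active resources = [5, 3, 2, 1, 1], total = 12
  t=3: active resources = [5, 3, 2, 1, 1], total = 12
  t=4: active resources = [5, 2, 3, 1, 1], total = 12
  t=5: active resources = [5, 2, 3, 1], total = 11
  t=6: active resources = [5, 2, 1], total = 8
Peak resource demand = 12

12


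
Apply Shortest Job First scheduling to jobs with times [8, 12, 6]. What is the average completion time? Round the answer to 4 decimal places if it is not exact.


SJF order (ascending): [6, 8, 12]
Completion times:
  Job 1: burst=6, C=6
  Job 2: burst=8, C=14
  Job 3: burst=12, C=26
Average completion = 46/3 = 15.3333

15.3333


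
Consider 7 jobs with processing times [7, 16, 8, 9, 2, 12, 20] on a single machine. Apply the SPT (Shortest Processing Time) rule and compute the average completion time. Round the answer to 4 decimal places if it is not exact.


Sort jobs by processing time (SPT order): [2, 7, 8, 9, 12, 16, 20]
Compute completion times sequentially:
  Job 1: processing = 2, completes at 2
  Job 2: processing = 7, completes at 9
  Job 3: processing = 8, completes at 17
  Job 4: processing = 9, completes at 26
  Job 5: processing = 12, completes at 38
  Job 6: processing = 16, completes at 54
  Job 7: processing = 20, completes at 74
Sum of completion times = 220
Average completion time = 220/7 = 31.4286

31.4286


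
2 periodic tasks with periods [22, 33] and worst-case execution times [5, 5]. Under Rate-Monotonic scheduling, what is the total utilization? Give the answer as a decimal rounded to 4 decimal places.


Compute individual utilizations (exact fractions):
  Task 1: C/T = 5/22 (approx. 0.2273)
  Task 2: C/T = 5/33 (approx. 0.1515)
Total utilization U = 5/22 + 5/33 = 25/66
Rounded to 4 decimal places: U = 0.3788
RM (Liu & Layland) bound for 2 tasks = 0.828427; compare with U = 25/66 (approx. 0.378788)
U <= bound, so schedulable by RM sufficient condition.

0.3788


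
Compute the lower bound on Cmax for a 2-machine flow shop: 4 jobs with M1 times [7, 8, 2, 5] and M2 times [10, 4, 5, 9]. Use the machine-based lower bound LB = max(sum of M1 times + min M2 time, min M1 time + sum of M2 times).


LB1 = sum(M1 times) + min(M2 times) = 22 + 4 = 26
LB2 = min(M1 times) + sum(M2 times) = 2 + 28 = 30
Lower bound = max(LB1, LB2) = max(26, 30) = 30

30


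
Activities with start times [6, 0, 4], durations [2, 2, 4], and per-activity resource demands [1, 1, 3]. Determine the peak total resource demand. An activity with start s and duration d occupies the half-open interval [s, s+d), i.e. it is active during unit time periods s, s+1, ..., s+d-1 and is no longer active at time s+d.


Each activity i is active on [start_i, start_i + duration_i).
Compute total resource usage per time slot:
  t=0: active resources = [1], total = 1
  t=1: active resources = [1], total = 1
  t=2: active resources = [], total = 0
  t=3: active resources = [], total = 0
  t=4: active resources = [3], total = 3
  t=5: active resources = [3], total = 3
  t=6: active resources = [1, 3], total = 4
  t=7: active resources = [1, 3], total = 4
Peak resource demand = 4

4


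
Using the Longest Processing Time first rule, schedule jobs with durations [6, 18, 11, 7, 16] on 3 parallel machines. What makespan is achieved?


Sort jobs in decreasing order (LPT): [18, 16, 11, 7, 6]
Assign each job to the least loaded machine:
  Machine 1: jobs [18], load = 18
  Machine 2: jobs [16, 6], load = 22
  Machine 3: jobs [11, 7], load = 18
Makespan = max load = 22

22


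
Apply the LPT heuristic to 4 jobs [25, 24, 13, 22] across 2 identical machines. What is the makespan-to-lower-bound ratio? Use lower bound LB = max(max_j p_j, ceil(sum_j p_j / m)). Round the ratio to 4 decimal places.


LPT order: [25, 24, 22, 13]
Machine loads after assignment: [38, 46]
LPT makespan = 46
Lower bound = max(max_job, ceil(total/2)) = max(25, 42) = 42
Ratio = 46 / 42 = 1.0952

1.0952


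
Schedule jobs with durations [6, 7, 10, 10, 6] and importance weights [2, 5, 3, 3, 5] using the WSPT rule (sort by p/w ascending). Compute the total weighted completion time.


Compute p/w ratios and sort ascending (WSPT): [(6, 5), (7, 5), (6, 2), (10, 3), (10, 3)]
Compute weighted completion times:
  Job (p=6,w=5): C=6, w*C=5*6=30
  Job (p=7,w=5): C=13, w*C=5*13=65
  Job (p=6,w=2): C=19, w*C=2*19=38
  Job (p=10,w=3): C=29, w*C=3*29=87
  Job (p=10,w=3): C=39, w*C=3*39=117
Total weighted completion time = 337

337


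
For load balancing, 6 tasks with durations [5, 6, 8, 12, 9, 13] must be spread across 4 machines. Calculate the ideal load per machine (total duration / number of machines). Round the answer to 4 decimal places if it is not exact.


Total processing time = 5 + 6 + 8 + 12 + 9 + 13 = 53
Number of machines = 4
Ideal balanced load = 53 / 4 = 13.25

13.25


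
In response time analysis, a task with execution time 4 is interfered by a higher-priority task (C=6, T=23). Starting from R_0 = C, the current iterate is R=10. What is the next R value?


R_next = C + ceil(R_prev / T_hp) * C_hp
ceil(10 / 23) = ceil(0.4348) = 1
Interference = 1 * 6 = 6
R_next = 4 + 6 = 10
R_next = R_prev, so the iteration has converged (response time = 10).

10


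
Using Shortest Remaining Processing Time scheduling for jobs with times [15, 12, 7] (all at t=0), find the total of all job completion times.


Since all jobs arrive at t=0, SRPT equals SPT ordering.
SPT order: [7, 12, 15]
Completion times:
  Job 1: p=7, C=7
  Job 2: p=12, C=19
  Job 3: p=15, C=34
Total completion time = 7 + 19 + 34 = 60

60


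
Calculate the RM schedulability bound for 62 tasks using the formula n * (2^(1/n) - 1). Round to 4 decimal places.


Compute 2^(1/62) = 1.0112425207
Subtract 1: 1.0112425207 - 1 = 0.0112425207
Multiply by n: 62 * 0.0112425207 = 0.6970362834
Round to 4 dp: 0.6970

0.6970


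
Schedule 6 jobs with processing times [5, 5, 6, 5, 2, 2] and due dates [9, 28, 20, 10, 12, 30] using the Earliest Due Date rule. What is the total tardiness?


Sort by due date (EDD order): [(5, 9), (5, 10), (2, 12), (6, 20), (5, 28), (2, 30)]
Compute completion times and tardiness:
  Job 1: p=5, d=9, C=5, tardiness=max(0,5-9)=0
  Job 2: p=5, d=10, C=10, tardiness=max(0,10-10)=0
  Job 3: p=2, d=12, C=12, tardiness=max(0,12-12)=0
  Job 4: p=6, d=20, C=18, tardiness=max(0,18-20)=0
  Job 5: p=5, d=28, C=23, tardiness=max(0,23-28)=0
  Job 6: p=2, d=30, C=25, tardiness=max(0,25-30)=0
Total tardiness = 0

0


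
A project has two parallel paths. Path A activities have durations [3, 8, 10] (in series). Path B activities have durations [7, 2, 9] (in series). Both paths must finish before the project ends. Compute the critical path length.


Path A total = 3 + 8 + 10 = 21
Path B total = 7 + 2 + 9 = 18
Critical path = longest path = max(21, 18) = 21

21


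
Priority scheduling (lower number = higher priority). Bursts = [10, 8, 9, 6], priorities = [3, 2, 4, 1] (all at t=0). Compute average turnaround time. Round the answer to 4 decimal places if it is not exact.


Sort by priority (ascending = highest first):
Order: [(1, 6), (2, 8), (3, 10), (4, 9)]
Completion times:
  Priority 1, burst=6, C=6
  Priority 2, burst=8, C=14
  Priority 3, burst=10, C=24
  Priority 4, burst=9, C=33
Average turnaround = 77/4 = 19.25

19.25


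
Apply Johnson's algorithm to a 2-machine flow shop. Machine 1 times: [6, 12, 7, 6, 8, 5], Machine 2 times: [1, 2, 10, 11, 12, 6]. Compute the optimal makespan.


Apply Johnson's rule:
  Group 1 (a <= b): [(6, 5, 6), (4, 6, 11), (3, 7, 10), (5, 8, 12)]
  Group 2 (a > b): [(2, 12, 2), (1, 6, 1)]
Optimal job order: [6, 4, 3, 5, 2, 1]
Schedule:
  Job 6: M1 done at 5, M2 done at 11
  Job 4: M1 done at 11, M2 done at 22
  Job 3: M1 done at 18, M2 done at 32
  Job 5: M1 done at 26, M2 done at 44
  Job 2: M1 done at 38, M2 done at 46
  Job 1: M1 done at 44, M2 done at 47
Makespan = 47

47


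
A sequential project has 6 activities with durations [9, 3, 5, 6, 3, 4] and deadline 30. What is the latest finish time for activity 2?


LF(activity 2) = deadline - sum of successor durations
Successors: activities 3 through 6 with durations [5, 6, 3, 4]
Sum of successor durations = 18
LF = 30 - 18 = 12

12


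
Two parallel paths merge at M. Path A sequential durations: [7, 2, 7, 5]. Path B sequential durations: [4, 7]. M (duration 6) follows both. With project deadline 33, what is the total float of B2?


Forward pass: ES(B2) = sum of predecessors on chain B = 4
EF = ES + duration = 4 + 7 = 11
Backward pass: LF(M) = deadline = 33; LS(M) = 33 - 6 = 27
LF(B2) = LS(M) - sum(successors on chain B) = 27 - 0 = 27
LS = LF - duration = 27 - 7 = 20
Total float = LS - ES = 20 - 4 = 16

16


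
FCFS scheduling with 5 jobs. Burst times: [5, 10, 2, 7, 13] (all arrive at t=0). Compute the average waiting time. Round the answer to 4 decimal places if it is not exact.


FCFS order (as given): [5, 10, 2, 7, 13]
Waiting times:
  Job 1: wait = 0
  Job 2: wait = 5
  Job 3: wait = 15
  Job 4: wait = 17
  Job 5: wait = 24
Sum of waiting times = 61
Average waiting time = 61/5 = 12.2

12.2


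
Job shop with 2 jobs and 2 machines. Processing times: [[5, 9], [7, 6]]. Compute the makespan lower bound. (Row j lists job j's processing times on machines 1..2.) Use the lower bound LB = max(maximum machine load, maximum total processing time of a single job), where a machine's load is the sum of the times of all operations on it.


Machine loads:
  Machine 1: 5 + 7 = 12
  Machine 2: 9 + 6 = 15
Max machine load = 15
Job totals:
  Job 1: 14
  Job 2: 13
Max job total = 14
Lower bound = max(15, 14) = 15

15


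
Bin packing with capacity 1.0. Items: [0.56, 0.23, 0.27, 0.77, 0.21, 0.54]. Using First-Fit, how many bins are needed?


Place items sequentially using First-Fit:
  Item 0.56 -> new Bin 1
  Item 0.23 -> Bin 1 (now 0.79)
  Item 0.27 -> new Bin 2
  Item 0.77 -> new Bin 3
  Item 0.21 -> Bin 1 (now 1.0)
  Item 0.54 -> Bin 2 (now 0.81)
Total bins used = 3

3


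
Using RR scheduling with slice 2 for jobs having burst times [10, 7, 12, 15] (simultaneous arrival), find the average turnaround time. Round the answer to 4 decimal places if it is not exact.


Time quantum = 2
Execution trace:
  J1 runs 2 units, time = 2
  J2 runs 2 units, time = 4
  J3 runs 2 units, time = 6
  J4 runs 2 units, time = 8
  J1 runs 2 units, time = 10
  J2 runs 2 units, time = 12
  J3 runs 2 units, time = 14
  J4 runs 2 units, time = 16
  J1 runs 2 units, time = 18
  J2 runs 2 units, time = 20
  J3 runs 2 units, time = 22
  J4 runs 2 units, time = 24
  J1 runs 2 units, time = 26
  J2 runs 1 units, time = 27
  J3 runs 2 units, time = 29
  J4 runs 2 units, time = 31
  J1 runs 2 units, time = 33
  J3 runs 2 units, time = 35
  J4 runs 2 units, time = 37
  J3 runs 2 units, time = 39
  J4 runs 2 units, time = 41
  J4 runs 2 units, time = 43
  J4 runs 1 units, time = 44
Finish times: [33, 27, 39, 44]
Average turnaround = 143/4 = 35.75

35.75


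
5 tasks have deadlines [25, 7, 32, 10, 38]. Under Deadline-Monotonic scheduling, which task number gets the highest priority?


Sort tasks by relative deadline (ascending):
  Task 2: deadline = 7
  Task 4: deadline = 10
  Task 1: deadline = 25
  Task 3: deadline = 32
  Task 5: deadline = 38
Priority order (highest first): [2, 4, 1, 3, 5]
Highest priority task = 2

2


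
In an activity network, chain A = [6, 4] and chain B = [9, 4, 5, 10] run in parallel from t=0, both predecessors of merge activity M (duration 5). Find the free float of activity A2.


ES(A2) = sum of predecessors on chain A = 6
EF(A2) = ES + duration = 6 + 4 = 10
Successor of A2 is M. ES(M) = max(sum(A), sum(B)) = max(10, 28) = 28
Free float = ES(successor) - EF(current) = 28 - 10 = 18

18


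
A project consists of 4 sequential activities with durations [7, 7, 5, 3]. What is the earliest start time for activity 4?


Activity 4 starts after activities 1 through 3 complete.
Predecessor durations: [7, 7, 5]
ES = 7 + 7 + 5 = 19

19


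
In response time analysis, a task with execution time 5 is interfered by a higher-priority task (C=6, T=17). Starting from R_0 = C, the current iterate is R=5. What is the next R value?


R_next = C + ceil(R_prev / T_hp) * C_hp
ceil(5 / 17) = ceil(0.2941) = 1
Interference = 1 * 6 = 6
R_next = 5 + 6 = 11

11


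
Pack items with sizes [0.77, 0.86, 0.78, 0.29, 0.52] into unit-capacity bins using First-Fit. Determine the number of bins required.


Place items sequentially using First-Fit:
  Item 0.77 -> new Bin 1
  Item 0.86 -> new Bin 2
  Item 0.78 -> new Bin 3
  Item 0.29 -> new Bin 4
  Item 0.52 -> Bin 4 (now 0.81)
Total bins used = 4

4


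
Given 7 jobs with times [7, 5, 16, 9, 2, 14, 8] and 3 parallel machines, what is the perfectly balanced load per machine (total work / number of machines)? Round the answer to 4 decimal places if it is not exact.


Total processing time = 7 + 5 + 16 + 9 + 2 + 14 + 8 = 61
Number of machines = 3
Ideal balanced load = 61 / 3 = 20.3333

20.3333


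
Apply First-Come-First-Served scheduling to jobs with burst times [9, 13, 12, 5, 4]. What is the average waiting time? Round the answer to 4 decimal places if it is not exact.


FCFS order (as given): [9, 13, 12, 5, 4]
Waiting times:
  Job 1: wait = 0
  Job 2: wait = 9
  Job 3: wait = 22
  Job 4: wait = 34
  Job 5: wait = 39
Sum of waiting times = 104
Average waiting time = 104/5 = 20.8

20.8


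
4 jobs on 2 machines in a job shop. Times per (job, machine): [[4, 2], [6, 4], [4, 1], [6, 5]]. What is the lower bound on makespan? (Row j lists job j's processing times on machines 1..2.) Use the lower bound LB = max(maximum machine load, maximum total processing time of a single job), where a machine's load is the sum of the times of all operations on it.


Machine loads:
  Machine 1: 4 + 6 + 4 + 6 = 20
  Machine 2: 2 + 4 + 1 + 5 = 12
Max machine load = 20
Job totals:
  Job 1: 6
  Job 2: 10
  Job 3: 5
  Job 4: 11
Max job total = 11
Lower bound = max(20, 11) = 20

20


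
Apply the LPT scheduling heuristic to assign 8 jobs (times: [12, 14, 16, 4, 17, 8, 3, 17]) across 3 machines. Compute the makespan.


Sort jobs in decreasing order (LPT): [17, 17, 16, 14, 12, 8, 4, 3]
Assign each job to the least loaded machine:
  Machine 1: jobs [17, 12, 3], load = 32
  Machine 2: jobs [17, 8, 4], load = 29
  Machine 3: jobs [16, 14], load = 30
Makespan = max load = 32

32


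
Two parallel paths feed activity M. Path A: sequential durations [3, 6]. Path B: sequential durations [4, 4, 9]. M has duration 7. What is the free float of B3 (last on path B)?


ES(B3) = sum of predecessors on chain B = 8
EF(B3) = ES + duration = 8 + 9 = 17
Successor of B3 is M. ES(M) = max(sum(A), sum(B)) = max(9, 17) = 17
Free float = ES(successor) - EF(current) = 17 - 17 = 0

0


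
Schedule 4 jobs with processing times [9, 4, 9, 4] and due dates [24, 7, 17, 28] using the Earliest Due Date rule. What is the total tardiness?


Sort by due date (EDD order): [(4, 7), (9, 17), (9, 24), (4, 28)]
Compute completion times and tardiness:
  Job 1: p=4, d=7, C=4, tardiness=max(0,4-7)=0
  Job 2: p=9, d=17, C=13, tardiness=max(0,13-17)=0
  Job 3: p=9, d=24, C=22, tardiness=max(0,22-24)=0
  Job 4: p=4, d=28, C=26, tardiness=max(0,26-28)=0
Total tardiness = 0

0


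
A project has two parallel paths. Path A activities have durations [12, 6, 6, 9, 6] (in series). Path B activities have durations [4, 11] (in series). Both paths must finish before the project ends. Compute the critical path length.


Path A total = 12 + 6 + 6 + 9 + 6 = 39
Path B total = 4 + 11 = 15
Critical path = longest path = max(39, 15) = 39

39


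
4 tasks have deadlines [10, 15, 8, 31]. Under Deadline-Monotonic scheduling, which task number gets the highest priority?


Sort tasks by relative deadline (ascending):
  Task 3: deadline = 8
  Task 1: deadline = 10
  Task 2: deadline = 15
  Task 4: deadline = 31
Priority order (highest first): [3, 1, 2, 4]
Highest priority task = 3

3


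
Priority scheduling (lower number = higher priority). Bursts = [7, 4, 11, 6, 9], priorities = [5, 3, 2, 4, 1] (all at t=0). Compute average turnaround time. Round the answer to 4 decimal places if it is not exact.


Sort by priority (ascending = highest first):
Order: [(1, 9), (2, 11), (3, 4), (4, 6), (5, 7)]
Completion times:
  Priority 1, burst=9, C=9
  Priority 2, burst=11, C=20
  Priority 3, burst=4, C=24
  Priority 4, burst=6, C=30
  Priority 5, burst=7, C=37
Average turnaround = 120/5 = 24.0

24.0


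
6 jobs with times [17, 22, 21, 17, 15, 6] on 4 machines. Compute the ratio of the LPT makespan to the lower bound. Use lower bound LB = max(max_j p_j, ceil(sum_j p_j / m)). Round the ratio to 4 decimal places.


LPT order: [22, 21, 17, 17, 15, 6]
Machine loads after assignment: [22, 21, 32, 23]
LPT makespan = 32
Lower bound = max(max_job, ceil(total/4)) = max(22, 25) = 25
Ratio = 32 / 25 = 1.28

1.28


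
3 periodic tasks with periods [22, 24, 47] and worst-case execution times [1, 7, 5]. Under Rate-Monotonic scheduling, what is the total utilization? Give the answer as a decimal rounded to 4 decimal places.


Compute individual utilizations (exact fractions):
  Task 1: C/T = 1/22 (approx. 0.0455)
  Task 2: C/T = 7/24 (approx. 0.2917)
  Task 3: C/T = 5/47 (approx. 0.1064)
Total utilization U = 1/22 + 7/24 + 5/47 = 5503/12408
Rounded to 4 decimal places: U = 0.4435
RM (Liu & Layland) bound for 3 tasks = 0.779763; compare with U = 5503/12408 (approx. 0.443504)
U <= bound, so schedulable by RM sufficient condition.

0.4435


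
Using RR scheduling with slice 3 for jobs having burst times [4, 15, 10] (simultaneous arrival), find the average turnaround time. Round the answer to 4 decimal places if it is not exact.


Time quantum = 3
Execution trace:
  J1 runs 3 units, time = 3
  J2 runs 3 units, time = 6
  J3 runs 3 units, time = 9
  J1 runs 1 units, time = 10
  J2 runs 3 units, time = 13
  J3 runs 3 units, time = 16
  J2 runs 3 units, time = 19
  J3 runs 3 units, time = 22
  J2 runs 3 units, time = 25
  J3 runs 1 units, time = 26
  J2 runs 3 units, time = 29
Finish times: [10, 29, 26]
Average turnaround = 65/3 = 21.6667

21.6667


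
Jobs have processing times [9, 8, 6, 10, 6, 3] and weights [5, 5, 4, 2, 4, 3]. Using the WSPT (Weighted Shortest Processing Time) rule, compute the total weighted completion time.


Compute p/w ratios and sort ascending (WSPT): [(3, 3), (6, 4), (6, 4), (8, 5), (9, 5), (10, 2)]
Compute weighted completion times:
  Job (p=3,w=3): C=3, w*C=3*3=9
  Job (p=6,w=4): C=9, w*C=4*9=36
  Job (p=6,w=4): C=15, w*C=4*15=60
  Job (p=8,w=5): C=23, w*C=5*23=115
  Job (p=9,w=5): C=32, w*C=5*32=160
  Job (p=10,w=2): C=42, w*C=2*42=84
Total weighted completion time = 464

464


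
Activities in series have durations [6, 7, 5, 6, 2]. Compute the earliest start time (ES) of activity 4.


Activity 4 starts after activities 1 through 3 complete.
Predecessor durations: [6, 7, 5]
ES = 6 + 7 + 5 = 18

18


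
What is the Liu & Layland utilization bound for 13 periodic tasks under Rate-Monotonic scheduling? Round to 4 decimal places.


Compute 2^(1/13) = 1.0547660765
Subtract 1: 1.0547660765 - 1 = 0.0547660765
Multiply by n: 13 * 0.0547660765 = 0.7119589945
Round to 4 dp: 0.7120

0.7120


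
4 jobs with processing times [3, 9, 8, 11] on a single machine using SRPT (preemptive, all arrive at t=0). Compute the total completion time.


Since all jobs arrive at t=0, SRPT equals SPT ordering.
SPT order: [3, 8, 9, 11]
Completion times:
  Job 1: p=3, C=3
  Job 2: p=8, C=11
  Job 3: p=9, C=20
  Job 4: p=11, C=31
Total completion time = 3 + 11 + 20 + 31 = 65

65


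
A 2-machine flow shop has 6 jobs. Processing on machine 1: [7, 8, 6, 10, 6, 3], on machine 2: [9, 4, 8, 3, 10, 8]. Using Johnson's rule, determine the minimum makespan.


Apply Johnson's rule:
  Group 1 (a <= b): [(6, 3, 8), (3, 6, 8), (5, 6, 10), (1, 7, 9)]
  Group 2 (a > b): [(2, 8, 4), (4, 10, 3)]
Optimal job order: [6, 3, 5, 1, 2, 4]
Schedule:
  Job 6: M1 done at 3, M2 done at 11
  Job 3: M1 done at 9, M2 done at 19
  Job 5: M1 done at 15, M2 done at 29
  Job 1: M1 done at 22, M2 done at 38
  Job 2: M1 done at 30, M2 done at 42
  Job 4: M1 done at 40, M2 done at 45
Makespan = 45

45


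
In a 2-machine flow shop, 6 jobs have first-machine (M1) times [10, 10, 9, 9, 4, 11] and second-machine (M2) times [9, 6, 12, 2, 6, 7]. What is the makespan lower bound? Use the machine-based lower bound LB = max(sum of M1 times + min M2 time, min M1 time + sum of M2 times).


LB1 = sum(M1 times) + min(M2 times) = 53 + 2 = 55
LB2 = min(M1 times) + sum(M2 times) = 4 + 42 = 46
Lower bound = max(LB1, LB2) = max(55, 46) = 55

55


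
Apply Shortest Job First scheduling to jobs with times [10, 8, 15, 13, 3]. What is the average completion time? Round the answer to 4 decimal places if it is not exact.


SJF order (ascending): [3, 8, 10, 13, 15]
Completion times:
  Job 1: burst=3, C=3
  Job 2: burst=8, C=11
  Job 3: burst=10, C=21
  Job 4: burst=13, C=34
  Job 5: burst=15, C=49
Average completion = 118/5 = 23.6

23.6


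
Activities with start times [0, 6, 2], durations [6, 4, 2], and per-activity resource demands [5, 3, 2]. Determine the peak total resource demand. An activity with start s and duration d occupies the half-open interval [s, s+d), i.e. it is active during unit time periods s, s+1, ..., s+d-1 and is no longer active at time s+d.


Each activity i is active on [start_i, start_i + duration_i).
Compute total resource usage per time slot:
  t=0: active resources = [5], total = 5
  t=1: active resources = [5], total = 5
  t=2: active resources = [5, 2], total = 7
  t=3: active resources = [5, 2], total = 7
  t=4: active resources = [5], total = 5
  t=5: active resources = [5], total = 5
  t=6: active resources = [3], total = 3
  t=7: active resources = [3], total = 3
  t=8: active resources = [3], total = 3
  t=9: active resources = [3], total = 3
Peak resource demand = 7

7


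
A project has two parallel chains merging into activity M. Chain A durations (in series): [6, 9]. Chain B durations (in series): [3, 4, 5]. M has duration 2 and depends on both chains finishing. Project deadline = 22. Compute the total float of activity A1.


Forward pass: ES(A1) = sum of predecessors on chain A = 0
EF = ES + duration = 0 + 6 = 6
Backward pass: LF(M) = deadline = 22; LS(M) = 22 - 2 = 20
LF(A1) = LS(M) - sum(successors on chain A) = 20 - 9 = 11
LS = LF - duration = 11 - 6 = 5
Total float = LS - ES = 5 - 0 = 5

5


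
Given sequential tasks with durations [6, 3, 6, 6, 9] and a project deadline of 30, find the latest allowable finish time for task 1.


LF(activity 1) = deadline - sum of successor durations
Successors: activities 2 through 5 with durations [3, 6, 6, 9]
Sum of successor durations = 24
LF = 30 - 24 = 6

6


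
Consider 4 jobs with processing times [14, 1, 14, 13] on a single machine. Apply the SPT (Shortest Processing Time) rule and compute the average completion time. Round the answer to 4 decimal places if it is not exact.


Sort jobs by processing time (SPT order): [1, 13, 14, 14]
Compute completion times sequentially:
  Job 1: processing = 1, completes at 1
  Job 2: processing = 13, completes at 14
  Job 3: processing = 14, completes at 28
  Job 4: processing = 14, completes at 42
Sum of completion times = 85
Average completion time = 85/4 = 21.25

21.25


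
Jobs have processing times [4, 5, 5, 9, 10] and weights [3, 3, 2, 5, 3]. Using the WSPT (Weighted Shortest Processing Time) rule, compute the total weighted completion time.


Compute p/w ratios and sort ascending (WSPT): [(4, 3), (5, 3), (9, 5), (5, 2), (10, 3)]
Compute weighted completion times:
  Job (p=4,w=3): C=4, w*C=3*4=12
  Job (p=5,w=3): C=9, w*C=3*9=27
  Job (p=9,w=5): C=18, w*C=5*18=90
  Job (p=5,w=2): C=23, w*C=2*23=46
  Job (p=10,w=3): C=33, w*C=3*33=99
Total weighted completion time = 274

274


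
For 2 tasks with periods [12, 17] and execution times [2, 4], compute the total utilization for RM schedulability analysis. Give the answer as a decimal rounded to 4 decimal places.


Compute individual utilizations (exact fractions):
  Task 1: C/T = 2/12 = 1/6 (approx. 0.1667)
  Task 2: C/T = 4/17 (approx. 0.2353)
Total utilization U = 1/6 + 4/17 = 41/102
Rounded to 4 decimal places: U = 0.4020
RM (Liu & Layland) bound for 2 tasks = 0.828427; compare with U = 41/102 (approx. 0.401961)
U <= bound, so schedulable by RM sufficient condition.

0.4020


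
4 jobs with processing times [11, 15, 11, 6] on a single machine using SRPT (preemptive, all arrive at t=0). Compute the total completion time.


Since all jobs arrive at t=0, SRPT equals SPT ordering.
SPT order: [6, 11, 11, 15]
Completion times:
  Job 1: p=6, C=6
  Job 2: p=11, C=17
  Job 3: p=11, C=28
  Job 4: p=15, C=43
Total completion time = 6 + 17 + 28 + 43 = 94

94


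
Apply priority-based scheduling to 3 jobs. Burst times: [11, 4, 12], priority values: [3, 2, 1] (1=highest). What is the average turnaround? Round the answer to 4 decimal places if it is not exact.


Sort by priority (ascending = highest first):
Order: [(1, 12), (2, 4), (3, 11)]
Completion times:
  Priority 1, burst=12, C=12
  Priority 2, burst=4, C=16
  Priority 3, burst=11, C=27
Average turnaround = 55/3 = 18.3333

18.3333


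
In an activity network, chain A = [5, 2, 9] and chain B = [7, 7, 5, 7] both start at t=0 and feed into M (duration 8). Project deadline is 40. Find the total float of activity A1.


Forward pass: ES(A1) = sum of predecessors on chain A = 0
EF = ES + duration = 0 + 5 = 5
Backward pass: LF(M) = deadline = 40; LS(M) = 40 - 8 = 32
LF(A1) = LS(M) - sum(successors on chain A) = 32 - 11 = 21
LS = LF - duration = 21 - 5 = 16
Total float = LS - ES = 16 - 0 = 16

16


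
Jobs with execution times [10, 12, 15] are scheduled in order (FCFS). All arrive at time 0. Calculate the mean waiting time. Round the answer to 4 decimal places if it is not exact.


FCFS order (as given): [10, 12, 15]
Waiting times:
  Job 1: wait = 0
  Job 2: wait = 10
  Job 3: wait = 22
Sum of waiting times = 32
Average waiting time = 32/3 = 10.6667

10.6667


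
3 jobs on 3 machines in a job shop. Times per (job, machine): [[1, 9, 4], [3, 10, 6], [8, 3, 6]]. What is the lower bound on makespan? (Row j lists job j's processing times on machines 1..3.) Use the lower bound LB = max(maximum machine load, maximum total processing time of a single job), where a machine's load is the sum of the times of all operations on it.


Machine loads:
  Machine 1: 1 + 3 + 8 = 12
  Machine 2: 9 + 10 + 3 = 22
  Machine 3: 4 + 6 + 6 = 16
Max machine load = 22
Job totals:
  Job 1: 14
  Job 2: 19
  Job 3: 17
Max job total = 19
Lower bound = max(22, 19) = 22

22


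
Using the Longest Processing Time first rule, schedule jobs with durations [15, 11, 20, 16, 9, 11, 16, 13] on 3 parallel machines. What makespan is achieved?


Sort jobs in decreasing order (LPT): [20, 16, 16, 15, 13, 11, 11, 9]
Assign each job to the least loaded machine:
  Machine 1: jobs [20, 11, 9], load = 40
  Machine 2: jobs [16, 15], load = 31
  Machine 3: jobs [16, 13, 11], load = 40
Makespan = max load = 40

40


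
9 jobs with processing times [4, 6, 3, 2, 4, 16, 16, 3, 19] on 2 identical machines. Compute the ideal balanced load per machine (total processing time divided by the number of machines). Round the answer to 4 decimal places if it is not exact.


Total processing time = 4 + 6 + 3 + 2 + 4 + 16 + 16 + 3 + 19 = 73
Number of machines = 2
Ideal balanced load = 73 / 2 = 36.5

36.5


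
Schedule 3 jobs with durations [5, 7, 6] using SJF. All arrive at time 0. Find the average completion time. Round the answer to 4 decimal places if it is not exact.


SJF order (ascending): [5, 6, 7]
Completion times:
  Job 1: burst=5, C=5
  Job 2: burst=6, C=11
  Job 3: burst=7, C=18
Average completion = 34/3 = 11.3333

11.3333


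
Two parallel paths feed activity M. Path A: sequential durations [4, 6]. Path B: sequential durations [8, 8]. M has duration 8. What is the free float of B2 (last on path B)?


ES(B2) = sum of predecessors on chain B = 8
EF(B2) = ES + duration = 8 + 8 = 16
Successor of B2 is M. ES(M) = max(sum(A), sum(B)) = max(10, 16) = 16
Free float = ES(successor) - EF(current) = 16 - 16 = 0

0


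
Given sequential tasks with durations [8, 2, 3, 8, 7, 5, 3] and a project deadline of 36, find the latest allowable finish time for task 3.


LF(activity 3) = deadline - sum of successor durations
Successors: activities 4 through 7 with durations [8, 7, 5, 3]
Sum of successor durations = 23
LF = 36 - 23 = 13

13


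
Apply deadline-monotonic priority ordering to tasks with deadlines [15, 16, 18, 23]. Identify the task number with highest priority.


Sort tasks by relative deadline (ascending):
  Task 1: deadline = 15
  Task 2: deadline = 16
  Task 3: deadline = 18
  Task 4: deadline = 23
Priority order (highest first): [1, 2, 3, 4]
Highest priority task = 1

1


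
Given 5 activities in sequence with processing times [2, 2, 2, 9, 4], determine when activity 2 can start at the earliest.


Activity 2 starts after activities 1 through 1 complete.
Predecessor durations: [2]
ES = 2 = 2

2


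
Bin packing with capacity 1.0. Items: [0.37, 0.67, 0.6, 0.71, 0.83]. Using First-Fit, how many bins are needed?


Place items sequentially using First-Fit:
  Item 0.37 -> new Bin 1
  Item 0.67 -> new Bin 2
  Item 0.6 -> Bin 1 (now 0.97)
  Item 0.71 -> new Bin 3
  Item 0.83 -> new Bin 4
Total bins used = 4

4


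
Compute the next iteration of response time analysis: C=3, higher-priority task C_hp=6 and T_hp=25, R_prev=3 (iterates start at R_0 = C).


R_next = C + ceil(R_prev / T_hp) * C_hp
ceil(3 / 25) = ceil(0.12) = 1
Interference = 1 * 6 = 6
R_next = 3 + 6 = 9

9


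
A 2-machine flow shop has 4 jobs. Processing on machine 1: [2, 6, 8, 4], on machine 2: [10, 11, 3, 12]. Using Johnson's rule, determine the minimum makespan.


Apply Johnson's rule:
  Group 1 (a <= b): [(1, 2, 10), (4, 4, 12), (2, 6, 11)]
  Group 2 (a > b): [(3, 8, 3)]
Optimal job order: [1, 4, 2, 3]
Schedule:
  Job 1: M1 done at 2, M2 done at 12
  Job 4: M1 done at 6, M2 done at 24
  Job 2: M1 done at 12, M2 done at 35
  Job 3: M1 done at 20, M2 done at 38
Makespan = 38

38


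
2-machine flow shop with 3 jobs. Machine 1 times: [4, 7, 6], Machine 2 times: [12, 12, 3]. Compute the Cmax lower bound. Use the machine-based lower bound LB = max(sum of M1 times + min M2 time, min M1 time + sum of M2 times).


LB1 = sum(M1 times) + min(M2 times) = 17 + 3 = 20
LB2 = min(M1 times) + sum(M2 times) = 4 + 27 = 31
Lower bound = max(LB1, LB2) = max(20, 31) = 31

31


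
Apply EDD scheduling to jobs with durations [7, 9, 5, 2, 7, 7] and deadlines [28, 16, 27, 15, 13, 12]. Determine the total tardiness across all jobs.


Sort by due date (EDD order): [(7, 12), (7, 13), (2, 15), (9, 16), (5, 27), (7, 28)]
Compute completion times and tardiness:
  Job 1: p=7, d=12, C=7, tardiness=max(0,7-12)=0
  Job 2: p=7, d=13, C=14, tardiness=max(0,14-13)=1
  Job 3: p=2, d=15, C=16, tardiness=max(0,16-15)=1
  Job 4: p=9, d=16, C=25, tardiness=max(0,25-16)=9
  Job 5: p=5, d=27, C=30, tardiness=max(0,30-27)=3
  Job 6: p=7, d=28, C=37, tardiness=max(0,37-28)=9
Total tardiness = 23

23


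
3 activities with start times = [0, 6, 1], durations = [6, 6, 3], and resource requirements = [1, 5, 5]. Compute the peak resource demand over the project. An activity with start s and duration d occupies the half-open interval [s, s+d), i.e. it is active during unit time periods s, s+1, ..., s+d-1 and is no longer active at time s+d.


Each activity i is active on [start_i, start_i + duration_i).
Compute total resource usage per time slot:
  t=0: active resources = [1], total = 1
  t=1: active resources = [1, 5], total = 6
  t=2: active resources = [1, 5], total = 6
  t=3: active resources = [1, 5], total = 6
  t=4: active resources = [1], total = 1
  t=5: active resources = [1], total = 1
  t=6: active resources = [5], total = 5
  t=7: active resources = [5], total = 5
  t=8: active resources = [5], total = 5
  t=9: active resources = [5], total = 5
  t=10: active resources = [5], total = 5
  t=11: active resources = [5], total = 5
Peak resource demand = 6

6


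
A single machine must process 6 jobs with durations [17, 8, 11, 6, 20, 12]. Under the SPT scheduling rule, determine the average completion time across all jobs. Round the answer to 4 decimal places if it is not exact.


Sort jobs by processing time (SPT order): [6, 8, 11, 12, 17, 20]
Compute completion times sequentially:
  Job 1: processing = 6, completes at 6
  Job 2: processing = 8, completes at 14
  Job 3: processing = 11, completes at 25
  Job 4: processing = 12, completes at 37
  Job 5: processing = 17, completes at 54
  Job 6: processing = 20, completes at 74
Sum of completion times = 210
Average completion time = 210/6 = 35.0

35.0


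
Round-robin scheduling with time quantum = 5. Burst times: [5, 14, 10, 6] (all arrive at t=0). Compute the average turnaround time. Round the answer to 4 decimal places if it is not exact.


Time quantum = 5
Execution trace:
  J1 runs 5 units, time = 5
  J2 runs 5 units, time = 10
  J3 runs 5 units, time = 15
  J4 runs 5 units, time = 20
  J2 runs 5 units, time = 25
  J3 runs 5 units, time = 30
  J4 runs 1 units, time = 31
  J2 runs 4 units, time = 35
Finish times: [5, 35, 30, 31]
Average turnaround = 101/4 = 25.25

25.25


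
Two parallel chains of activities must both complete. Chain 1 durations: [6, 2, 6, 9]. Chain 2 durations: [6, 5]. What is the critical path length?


Path A total = 6 + 2 + 6 + 9 = 23
Path B total = 6 + 5 = 11
Critical path = longest path = max(23, 11) = 23

23


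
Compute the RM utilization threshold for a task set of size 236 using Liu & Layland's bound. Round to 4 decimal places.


Compute 2^(1/236) = 1.0029413817
Subtract 1: 1.0029413817 - 1 = 0.0029413817
Multiply by n: 236 * 0.0029413817 = 0.6941660812
Round to 4 dp: 0.6942

0.6942


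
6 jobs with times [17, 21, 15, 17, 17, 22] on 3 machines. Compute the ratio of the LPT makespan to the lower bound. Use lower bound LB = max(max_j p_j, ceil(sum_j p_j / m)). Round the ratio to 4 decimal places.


LPT order: [22, 21, 17, 17, 17, 15]
Machine loads after assignment: [37, 38, 34]
LPT makespan = 38
Lower bound = max(max_job, ceil(total/3)) = max(22, 37) = 37
Ratio = 38 / 37 = 1.027

1.027
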